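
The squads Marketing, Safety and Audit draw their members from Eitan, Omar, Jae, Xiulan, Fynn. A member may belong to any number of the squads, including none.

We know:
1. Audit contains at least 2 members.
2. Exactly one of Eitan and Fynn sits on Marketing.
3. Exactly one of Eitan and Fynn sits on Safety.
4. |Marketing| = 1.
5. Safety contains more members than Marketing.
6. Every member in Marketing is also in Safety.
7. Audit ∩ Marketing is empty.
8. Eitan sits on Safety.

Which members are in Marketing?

Marketing = {Eitan}

From (8): Eitan ∈ Safety.
(3) (exactly one): Fynn ∉ Safety.
(6) contrapositive: Fynn ∉ Marketing.
(2) (exactly one): Eitan ∈ Marketing.
(4): Marketing already has 1, so the rest are out.
(7) (disjoint): Eitan ∉ Audit.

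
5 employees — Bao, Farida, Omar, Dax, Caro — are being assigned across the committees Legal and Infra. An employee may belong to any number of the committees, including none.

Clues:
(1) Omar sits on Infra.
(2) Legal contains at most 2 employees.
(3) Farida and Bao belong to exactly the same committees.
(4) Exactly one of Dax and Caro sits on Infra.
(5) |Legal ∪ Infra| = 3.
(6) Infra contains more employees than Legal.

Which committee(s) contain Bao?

Bao: none

From (1): Omar ∈ Infra.
Suppose Bao ∈ Legal: no assignment then satisfies all the clues, so Bao ∉ Legal.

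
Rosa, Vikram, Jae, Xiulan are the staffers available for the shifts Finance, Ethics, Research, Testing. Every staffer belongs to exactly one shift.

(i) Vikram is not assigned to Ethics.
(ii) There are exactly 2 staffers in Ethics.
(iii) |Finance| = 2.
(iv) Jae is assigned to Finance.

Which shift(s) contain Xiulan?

From (i): Vikram ∉ Ethics.
From (iv): Jae ∈ Finance.
(ii): only 2 candidates remain for Ethics, so all are in.
(iii): only 2 candidates remain for Finance, so all are in.

Xiulan: Ethics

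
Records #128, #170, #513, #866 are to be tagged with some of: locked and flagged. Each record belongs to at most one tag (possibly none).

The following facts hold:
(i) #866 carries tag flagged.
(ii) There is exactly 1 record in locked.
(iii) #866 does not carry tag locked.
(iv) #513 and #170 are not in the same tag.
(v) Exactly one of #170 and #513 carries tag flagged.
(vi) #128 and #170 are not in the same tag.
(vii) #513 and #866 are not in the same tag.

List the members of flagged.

flagged = {#170, #866}

From (i): #866 ∈ flagged.
(vii): #513 ∉ flagged.
(v) (exactly one): #170 ∈ flagged.
(vi): #128 ∉ flagged.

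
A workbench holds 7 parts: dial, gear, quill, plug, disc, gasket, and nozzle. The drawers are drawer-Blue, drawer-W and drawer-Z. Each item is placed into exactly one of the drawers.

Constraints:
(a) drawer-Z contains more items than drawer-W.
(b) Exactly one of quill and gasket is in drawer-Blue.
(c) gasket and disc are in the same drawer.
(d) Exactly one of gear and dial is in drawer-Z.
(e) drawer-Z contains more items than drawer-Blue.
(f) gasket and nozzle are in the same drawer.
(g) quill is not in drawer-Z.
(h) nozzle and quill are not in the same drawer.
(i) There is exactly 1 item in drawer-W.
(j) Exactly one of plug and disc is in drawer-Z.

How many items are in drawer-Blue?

2

From (g): quill ∉ drawer-Z.
Suppose quill ∉ drawer-Blue: no assignment then satisfies all the clues, so quill ∈ drawer-Blue.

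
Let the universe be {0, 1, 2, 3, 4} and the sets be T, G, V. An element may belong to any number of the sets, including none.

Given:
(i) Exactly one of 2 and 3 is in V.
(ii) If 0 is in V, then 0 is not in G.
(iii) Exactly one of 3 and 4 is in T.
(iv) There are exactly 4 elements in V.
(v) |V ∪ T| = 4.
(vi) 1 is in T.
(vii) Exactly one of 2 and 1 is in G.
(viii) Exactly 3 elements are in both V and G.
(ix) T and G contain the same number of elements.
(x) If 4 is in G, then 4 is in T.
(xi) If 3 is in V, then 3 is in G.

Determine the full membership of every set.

T = {0, 1, 4}; G = {1, 3, 4}; V = {0, 1, 3, 4}

From (vi): 1 ∈ T.
Suppose 0 ∉ T: no assignment then satisfies all the clues, so 0 ∈ T.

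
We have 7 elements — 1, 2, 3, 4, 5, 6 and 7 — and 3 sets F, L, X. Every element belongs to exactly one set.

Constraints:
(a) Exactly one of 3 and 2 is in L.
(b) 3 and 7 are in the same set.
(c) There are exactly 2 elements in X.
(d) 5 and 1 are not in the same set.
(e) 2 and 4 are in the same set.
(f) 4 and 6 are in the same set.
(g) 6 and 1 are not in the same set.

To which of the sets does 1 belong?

1: F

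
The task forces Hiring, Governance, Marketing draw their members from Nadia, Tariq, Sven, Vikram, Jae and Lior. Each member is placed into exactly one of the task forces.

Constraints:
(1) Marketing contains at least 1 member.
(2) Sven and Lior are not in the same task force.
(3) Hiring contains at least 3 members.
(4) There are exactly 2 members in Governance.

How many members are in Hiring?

3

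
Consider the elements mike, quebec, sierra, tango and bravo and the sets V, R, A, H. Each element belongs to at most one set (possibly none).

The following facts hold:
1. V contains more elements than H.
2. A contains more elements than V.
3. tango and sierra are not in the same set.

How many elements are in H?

0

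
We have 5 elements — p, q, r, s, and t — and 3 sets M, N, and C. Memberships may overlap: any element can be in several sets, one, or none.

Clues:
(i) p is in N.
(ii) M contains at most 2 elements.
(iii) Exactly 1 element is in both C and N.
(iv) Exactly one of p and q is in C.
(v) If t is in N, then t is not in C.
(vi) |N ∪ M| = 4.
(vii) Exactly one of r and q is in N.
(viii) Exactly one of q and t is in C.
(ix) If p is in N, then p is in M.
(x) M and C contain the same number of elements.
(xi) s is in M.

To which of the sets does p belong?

p: M, N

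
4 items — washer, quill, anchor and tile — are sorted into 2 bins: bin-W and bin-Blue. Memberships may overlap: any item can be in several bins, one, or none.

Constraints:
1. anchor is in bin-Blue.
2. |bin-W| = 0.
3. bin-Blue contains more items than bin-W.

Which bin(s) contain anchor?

From (1): anchor ∈ bin-Blue.
(2): bin-W already has 0, so the rest are out.

anchor: bin-Blue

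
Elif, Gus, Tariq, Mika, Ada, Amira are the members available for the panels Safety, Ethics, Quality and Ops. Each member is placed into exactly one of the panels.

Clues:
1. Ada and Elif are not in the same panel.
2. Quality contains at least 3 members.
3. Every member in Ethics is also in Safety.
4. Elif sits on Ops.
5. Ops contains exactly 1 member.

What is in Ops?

Ops = {Elif}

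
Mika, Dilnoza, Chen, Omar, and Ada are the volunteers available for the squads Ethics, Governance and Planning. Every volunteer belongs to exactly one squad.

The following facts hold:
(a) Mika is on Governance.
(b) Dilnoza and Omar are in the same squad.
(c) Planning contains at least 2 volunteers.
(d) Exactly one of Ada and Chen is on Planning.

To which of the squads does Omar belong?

Omar: Planning

From (a): Mika ∈ Governance.
Suppose Omar ∈ Ethics: no assignment then satisfies all the clues, so Omar ∉ Ethics.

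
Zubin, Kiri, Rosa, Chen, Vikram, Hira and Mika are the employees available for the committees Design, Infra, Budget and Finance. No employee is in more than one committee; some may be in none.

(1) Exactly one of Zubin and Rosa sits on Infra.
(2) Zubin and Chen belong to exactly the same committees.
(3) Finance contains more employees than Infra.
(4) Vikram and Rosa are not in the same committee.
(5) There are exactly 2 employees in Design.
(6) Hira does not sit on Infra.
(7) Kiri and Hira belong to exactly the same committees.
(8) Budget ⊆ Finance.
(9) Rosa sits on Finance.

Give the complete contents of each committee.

Design = {Mika, Vikram}; Infra = {Chen, Zubin}; Budget = {}; Finance = {Hira, Kiri, Rosa}

From (6): Hira ∉ Infra.
From (9): Rosa ∈ Finance.
(1) (exactly one): Zubin ∈ Infra.
(2): Chen matches Zubin: Chen ∉ Design.
(2): Chen matches Zubin: Chen ∈ Infra.
(4): Vikram ∉ Finance.
(7): Kiri matches Hira: Kiri ∉ Infra.
(8) contrapositive: Vikram ∉ Budget.
Suppose Kiri ∈ Design: no assignment then satisfies all the clues, so Kiri ∉ Design.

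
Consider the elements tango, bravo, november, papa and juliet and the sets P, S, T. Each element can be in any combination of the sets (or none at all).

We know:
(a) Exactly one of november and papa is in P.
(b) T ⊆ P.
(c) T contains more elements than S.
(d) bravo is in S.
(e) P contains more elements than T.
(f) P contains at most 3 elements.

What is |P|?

3

From (d): bravo ∈ S.
Suppose tango ∈ S: no assignment then satisfies all the clues, so tango ∉ S.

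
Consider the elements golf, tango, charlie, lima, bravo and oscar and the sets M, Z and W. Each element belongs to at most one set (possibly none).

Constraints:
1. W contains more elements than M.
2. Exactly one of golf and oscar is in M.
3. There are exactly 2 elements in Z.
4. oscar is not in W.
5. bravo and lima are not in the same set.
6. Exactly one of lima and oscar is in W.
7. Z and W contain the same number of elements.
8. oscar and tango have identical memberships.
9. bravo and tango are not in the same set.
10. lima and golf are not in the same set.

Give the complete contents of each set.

M = {golf}; Z = {oscar, tango}; W = {charlie, lima}

From (4): oscar ∉ W.
(6) (exactly one): lima ∈ W.
(8): tango matches oscar: tango ∉ W.
(10): golf ∉ W.
(5): bravo ∉ W.
Suppose golf ∉ M: no assignment then satisfies all the clues, so golf ∈ M.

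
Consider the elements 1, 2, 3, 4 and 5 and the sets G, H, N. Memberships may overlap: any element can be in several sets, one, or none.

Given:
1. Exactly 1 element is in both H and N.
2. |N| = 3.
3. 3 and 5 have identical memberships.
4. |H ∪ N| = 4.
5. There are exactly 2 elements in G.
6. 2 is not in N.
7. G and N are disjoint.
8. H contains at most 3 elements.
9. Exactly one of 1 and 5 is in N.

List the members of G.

From (6): 2 ∉ N.
Suppose 1 ∉ G: no assignment then satisfies all the clues, so 1 ∈ G.

G = {1, 2}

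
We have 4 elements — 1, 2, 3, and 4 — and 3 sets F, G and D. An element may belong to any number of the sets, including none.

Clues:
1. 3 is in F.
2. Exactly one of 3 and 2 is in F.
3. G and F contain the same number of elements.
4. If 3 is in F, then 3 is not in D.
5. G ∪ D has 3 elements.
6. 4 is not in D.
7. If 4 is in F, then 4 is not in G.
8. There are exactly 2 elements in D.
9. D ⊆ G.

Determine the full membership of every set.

F = {1, 3, 4}; G = {1, 2, 3}; D = {1, 2}

From (1): 3 ∈ F.
From (6): 4 ∉ D.
(2) (exactly one): 2 ∉ F.
(4): 3 ∉ D.
(8): only 2 candidates remain for D, so all are in.
(9) with 1 ∈ D: 1 ∈ G.
(9) with 2 ∈ D: 2 ∈ G.
Suppose 1 ∉ F: no assignment then satisfies all the clues, so 1 ∈ F.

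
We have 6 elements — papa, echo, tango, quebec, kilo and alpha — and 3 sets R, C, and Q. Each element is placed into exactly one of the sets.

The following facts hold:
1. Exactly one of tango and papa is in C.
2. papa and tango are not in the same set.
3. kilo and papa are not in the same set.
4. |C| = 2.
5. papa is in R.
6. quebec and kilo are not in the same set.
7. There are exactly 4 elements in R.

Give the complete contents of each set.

R = {alpha, echo, papa, quebec}; C = {kilo, tango}; Q = {}

From (5): papa ∈ R.
(1) (exactly one): tango ∈ C.
(3): kilo ∉ R.
(7): only 4 candidates remain for R, so all are in.
(4): only 2 candidates remain for C, so all are in.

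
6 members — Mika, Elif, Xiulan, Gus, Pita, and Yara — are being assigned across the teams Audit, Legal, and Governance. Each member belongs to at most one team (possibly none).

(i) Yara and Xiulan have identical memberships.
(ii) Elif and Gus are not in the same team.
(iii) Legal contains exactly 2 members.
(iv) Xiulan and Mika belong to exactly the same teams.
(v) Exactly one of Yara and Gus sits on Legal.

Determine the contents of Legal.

Legal = {Gus, Pita}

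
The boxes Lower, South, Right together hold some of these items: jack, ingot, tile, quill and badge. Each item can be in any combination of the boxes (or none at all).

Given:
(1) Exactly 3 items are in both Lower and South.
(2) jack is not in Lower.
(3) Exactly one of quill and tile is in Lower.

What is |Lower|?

3

From (2): jack ∉ Lower.
Suppose ingot ∉ Lower: no assignment then satisfies all the clues, so ingot ∈ Lower.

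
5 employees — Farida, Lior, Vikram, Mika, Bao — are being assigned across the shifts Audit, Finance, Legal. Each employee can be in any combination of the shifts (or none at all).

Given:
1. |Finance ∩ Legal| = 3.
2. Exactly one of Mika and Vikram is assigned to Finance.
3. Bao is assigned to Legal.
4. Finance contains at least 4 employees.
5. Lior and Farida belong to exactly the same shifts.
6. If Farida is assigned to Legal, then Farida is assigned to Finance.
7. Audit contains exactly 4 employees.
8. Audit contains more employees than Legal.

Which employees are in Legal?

Legal = {Bao, Farida, Lior}

From (3): Bao ∈ Legal.
Suppose Farida ∉ Legal: no assignment then satisfies all the clues, so Farida ∈ Legal.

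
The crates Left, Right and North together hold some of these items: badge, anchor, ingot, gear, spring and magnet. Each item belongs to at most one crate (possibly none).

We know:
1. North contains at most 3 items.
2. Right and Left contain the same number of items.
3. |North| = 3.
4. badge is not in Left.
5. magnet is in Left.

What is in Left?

Left = {magnet}

From (4): badge ∉ Left.
From (5): magnet ∈ Left.
Suppose anchor ∈ Left: no assignment then satisfies all the clues, so anchor ∉ Left.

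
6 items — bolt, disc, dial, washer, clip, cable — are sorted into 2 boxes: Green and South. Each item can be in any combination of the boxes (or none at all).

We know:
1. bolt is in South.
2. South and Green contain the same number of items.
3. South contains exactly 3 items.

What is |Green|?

3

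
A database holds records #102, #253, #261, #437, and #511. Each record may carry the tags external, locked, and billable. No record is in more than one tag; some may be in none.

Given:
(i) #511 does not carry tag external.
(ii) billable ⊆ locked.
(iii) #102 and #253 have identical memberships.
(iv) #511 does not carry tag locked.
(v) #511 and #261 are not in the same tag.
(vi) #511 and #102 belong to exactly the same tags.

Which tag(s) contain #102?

#102: none

From (i): #511 ∉ external.
From (iv): #511 ∉ locked.
(ii) contrapositive: #511 ∉ billable.
(vi): #102 matches #511: #102 ∉ external.
(vi): #102 matches #511: #102 ∉ locked.
(vi): #102 matches #511: #102 ∉ billable.
(iii): #253 matches #102: #253 ∉ external.
(iii): #253 matches #102: #253 ∉ locked.
(iii): #253 matches #102: #253 ∉ billable.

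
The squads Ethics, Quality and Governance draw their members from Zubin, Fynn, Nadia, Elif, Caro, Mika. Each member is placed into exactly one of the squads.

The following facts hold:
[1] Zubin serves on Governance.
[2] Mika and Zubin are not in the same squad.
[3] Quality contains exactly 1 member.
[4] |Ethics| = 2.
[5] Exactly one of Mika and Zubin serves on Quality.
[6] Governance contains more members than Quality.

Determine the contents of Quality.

Quality = {Mika}

From (1): Zubin ∈ Governance.
(2): Mika ∉ Governance.
(5) (exactly one): Mika ∈ Quality.
(3): Quality already has 1, so the rest are out.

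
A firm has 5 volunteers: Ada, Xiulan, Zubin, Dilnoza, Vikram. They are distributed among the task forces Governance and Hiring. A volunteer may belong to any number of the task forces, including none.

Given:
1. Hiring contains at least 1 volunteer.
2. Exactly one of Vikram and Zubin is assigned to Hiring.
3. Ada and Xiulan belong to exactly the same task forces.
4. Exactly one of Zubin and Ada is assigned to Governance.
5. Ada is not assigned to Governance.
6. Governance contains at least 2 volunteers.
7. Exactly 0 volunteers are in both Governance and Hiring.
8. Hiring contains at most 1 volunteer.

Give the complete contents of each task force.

Governance = {Dilnoza, Zubin}; Hiring = {Vikram}

From (5): Ada ∉ Governance.
(3): Xiulan matches Ada: Xiulan ∉ Governance.
(4) (exactly one): Zubin ∈ Governance.
Suppose Ada ∈ Hiring: no assignment then satisfies all the clues, so Ada ∉ Hiring.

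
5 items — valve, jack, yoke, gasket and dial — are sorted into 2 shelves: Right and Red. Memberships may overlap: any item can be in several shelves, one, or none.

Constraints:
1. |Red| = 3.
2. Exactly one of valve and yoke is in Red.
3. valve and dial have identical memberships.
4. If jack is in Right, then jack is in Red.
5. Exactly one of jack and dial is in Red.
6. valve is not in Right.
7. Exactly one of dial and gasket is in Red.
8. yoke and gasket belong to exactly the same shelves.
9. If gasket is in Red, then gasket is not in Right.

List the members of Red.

Red = {gasket, jack, yoke}

From (6): valve ∉ Right.
(3): dial matches valve: dial ∉ Right.
Suppose valve ∈ Red: no assignment then satisfies all the clues, so valve ∉ Red.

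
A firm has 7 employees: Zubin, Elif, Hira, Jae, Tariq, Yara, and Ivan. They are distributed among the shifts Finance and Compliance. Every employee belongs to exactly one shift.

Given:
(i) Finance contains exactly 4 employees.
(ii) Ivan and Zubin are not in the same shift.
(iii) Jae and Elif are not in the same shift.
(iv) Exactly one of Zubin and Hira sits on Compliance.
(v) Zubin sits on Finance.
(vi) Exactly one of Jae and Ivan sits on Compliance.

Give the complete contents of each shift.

From (v): Zubin ∈ Finance.
(ii): Ivan ∉ Finance.
(iv) (exactly one): Hira ∈ Compliance.
Only one shift left: Ivan ∈ Compliance.
(vi) (exactly one): Jae ∉ Compliance.
Only one shift left: Jae ∈ Finance.
(iii): Elif ∉ Finance.
Only one shift left: Elif ∈ Compliance.
(i): only 4 candidates remain for Finance, so all are in.

Finance = {Jae, Tariq, Yara, Zubin}; Compliance = {Elif, Hira, Ivan}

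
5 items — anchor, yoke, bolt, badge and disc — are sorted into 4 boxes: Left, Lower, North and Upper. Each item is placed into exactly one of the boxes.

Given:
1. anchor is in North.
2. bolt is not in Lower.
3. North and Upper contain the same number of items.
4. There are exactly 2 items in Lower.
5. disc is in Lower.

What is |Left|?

1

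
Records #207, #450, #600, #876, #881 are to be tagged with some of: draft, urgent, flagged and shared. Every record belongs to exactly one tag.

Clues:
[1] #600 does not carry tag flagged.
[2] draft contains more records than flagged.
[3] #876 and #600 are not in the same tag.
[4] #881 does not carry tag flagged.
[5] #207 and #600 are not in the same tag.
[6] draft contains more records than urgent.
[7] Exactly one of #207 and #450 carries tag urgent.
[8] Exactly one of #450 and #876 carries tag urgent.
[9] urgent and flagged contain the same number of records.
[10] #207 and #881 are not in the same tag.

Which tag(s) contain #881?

#881: draft

From (1): #600 ∉ flagged.
From (4): #881 ∉ flagged.
Suppose #881 ∉ draft: no assignment then satisfies all the clues, so #881 ∈ draft.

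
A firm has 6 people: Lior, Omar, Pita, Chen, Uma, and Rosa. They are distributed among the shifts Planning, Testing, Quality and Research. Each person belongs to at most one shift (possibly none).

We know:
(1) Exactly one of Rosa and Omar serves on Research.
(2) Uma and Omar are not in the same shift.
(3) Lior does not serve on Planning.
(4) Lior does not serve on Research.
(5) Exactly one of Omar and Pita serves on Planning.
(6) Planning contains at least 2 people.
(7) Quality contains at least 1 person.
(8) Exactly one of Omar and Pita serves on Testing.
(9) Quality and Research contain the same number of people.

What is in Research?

From (3): Lior ∉ Planning.
From (4): Lior ∉ Research.
Suppose Omar ∈ Research: no assignment then satisfies all the clues, so Omar ∉ Research.

Research = {Rosa}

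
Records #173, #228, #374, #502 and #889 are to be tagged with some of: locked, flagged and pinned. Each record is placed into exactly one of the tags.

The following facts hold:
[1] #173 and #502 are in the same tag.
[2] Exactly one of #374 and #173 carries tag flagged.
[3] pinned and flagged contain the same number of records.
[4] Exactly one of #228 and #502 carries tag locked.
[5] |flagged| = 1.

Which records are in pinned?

pinned = {#228}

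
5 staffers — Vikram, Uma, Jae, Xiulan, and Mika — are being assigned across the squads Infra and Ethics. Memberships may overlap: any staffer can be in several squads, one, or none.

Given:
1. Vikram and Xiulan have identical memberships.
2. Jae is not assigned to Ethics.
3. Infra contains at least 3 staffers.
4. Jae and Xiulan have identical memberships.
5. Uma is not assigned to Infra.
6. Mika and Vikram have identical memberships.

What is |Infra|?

4

From (2): Jae ∉ Ethics.
From (5): Uma ∉ Infra.
(4): Xiulan matches Jae: Xiulan ∉ Ethics.
(1): Vikram matches Xiulan: Vikram ∉ Ethics.
(6): Mika matches Vikram: Mika ∉ Ethics.
Suppose Vikram ∉ Infra: no assignment then satisfies all the clues, so Vikram ∈ Infra.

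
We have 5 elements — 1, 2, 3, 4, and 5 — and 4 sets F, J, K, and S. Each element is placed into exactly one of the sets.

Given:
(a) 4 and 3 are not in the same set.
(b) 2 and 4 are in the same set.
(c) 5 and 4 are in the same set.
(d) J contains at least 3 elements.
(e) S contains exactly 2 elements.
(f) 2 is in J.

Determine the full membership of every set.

F = {}; J = {2, 4, 5}; K = {}; S = {1, 3}

From (f): 2 ∈ J.
(b): 4 matches 2: 4 ∉ F.
(b): 4 matches 2: 4 ∈ J.
(c): 5 matches 4: 5 ∉ F.
(c): 5 matches 4: 5 ∈ J.
(e): only 2 candidates remain for S, so all are in.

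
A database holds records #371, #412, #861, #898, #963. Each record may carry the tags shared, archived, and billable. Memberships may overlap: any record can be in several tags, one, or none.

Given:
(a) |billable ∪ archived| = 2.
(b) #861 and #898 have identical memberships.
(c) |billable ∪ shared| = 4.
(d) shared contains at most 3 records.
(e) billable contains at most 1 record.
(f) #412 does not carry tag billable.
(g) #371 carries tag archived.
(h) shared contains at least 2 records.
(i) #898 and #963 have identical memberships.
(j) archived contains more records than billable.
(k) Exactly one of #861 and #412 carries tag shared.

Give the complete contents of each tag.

From (f): #412 ∉ billable.
From (g): #371 ∈ archived.
Suppose #371 ∈ shared: no assignment then satisfies all the clues, so #371 ∉ shared.

shared = {#861, #898, #963}; archived = {#371, #412}; billable = {#371}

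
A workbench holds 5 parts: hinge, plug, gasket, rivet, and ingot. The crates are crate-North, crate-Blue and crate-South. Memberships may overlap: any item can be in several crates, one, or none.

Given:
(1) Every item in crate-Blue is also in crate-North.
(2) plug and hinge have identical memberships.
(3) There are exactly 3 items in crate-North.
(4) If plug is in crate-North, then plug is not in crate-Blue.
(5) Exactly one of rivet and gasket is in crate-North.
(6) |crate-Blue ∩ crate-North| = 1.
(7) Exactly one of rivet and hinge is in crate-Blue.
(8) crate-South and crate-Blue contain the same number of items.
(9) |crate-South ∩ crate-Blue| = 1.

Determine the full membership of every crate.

crate-North = {hinge, plug, rivet}; crate-Blue = {rivet}; crate-South = {rivet}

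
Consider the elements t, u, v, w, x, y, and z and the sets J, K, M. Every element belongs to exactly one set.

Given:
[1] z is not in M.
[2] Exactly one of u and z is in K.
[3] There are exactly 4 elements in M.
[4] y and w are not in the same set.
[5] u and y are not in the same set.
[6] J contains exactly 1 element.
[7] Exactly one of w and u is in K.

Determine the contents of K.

K = {w, z}

From (1): z ∉ M.
Suppose t ∈ K: no assignment then satisfies all the clues, so t ∉ K.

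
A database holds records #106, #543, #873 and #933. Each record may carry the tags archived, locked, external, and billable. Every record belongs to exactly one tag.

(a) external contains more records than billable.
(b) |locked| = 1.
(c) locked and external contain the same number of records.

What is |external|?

1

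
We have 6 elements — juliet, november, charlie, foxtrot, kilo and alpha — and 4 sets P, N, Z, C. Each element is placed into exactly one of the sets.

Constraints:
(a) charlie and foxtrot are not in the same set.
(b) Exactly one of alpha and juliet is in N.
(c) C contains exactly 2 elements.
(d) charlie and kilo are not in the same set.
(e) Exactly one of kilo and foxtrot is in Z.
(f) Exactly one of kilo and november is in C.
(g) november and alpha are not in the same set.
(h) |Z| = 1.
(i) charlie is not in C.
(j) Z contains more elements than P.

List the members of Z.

Z = {foxtrot}

From (i): charlie ∉ C.
Suppose juliet ∈ Z: no assignment then satisfies all the clues, so juliet ∉ Z.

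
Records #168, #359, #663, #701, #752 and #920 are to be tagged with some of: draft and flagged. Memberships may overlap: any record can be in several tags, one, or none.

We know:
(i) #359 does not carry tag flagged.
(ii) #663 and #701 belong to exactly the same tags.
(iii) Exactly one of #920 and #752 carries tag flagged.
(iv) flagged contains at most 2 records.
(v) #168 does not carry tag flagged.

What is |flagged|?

1

From (i): #359 ∉ flagged.
From (v): #168 ∉ flagged.
Suppose #663 ∈ flagged: no assignment then satisfies all the clues, so #663 ∉ flagged.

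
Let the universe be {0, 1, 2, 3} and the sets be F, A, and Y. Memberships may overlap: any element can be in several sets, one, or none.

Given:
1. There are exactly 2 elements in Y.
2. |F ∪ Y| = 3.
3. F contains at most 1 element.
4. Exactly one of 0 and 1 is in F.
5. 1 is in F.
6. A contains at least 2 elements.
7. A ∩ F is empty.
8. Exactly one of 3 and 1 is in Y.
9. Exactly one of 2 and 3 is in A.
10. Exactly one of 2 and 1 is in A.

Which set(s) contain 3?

3: Y

From (5): 1 ∈ F.
(3): F already has 1, so the rest are out.
(7) (disjoint): 1 ∉ A.
(10) (exactly one): 2 ∈ A.
(9) (exactly one): 3 ∉ A.
(6): only 2 candidates remain for A, so all are in.
Suppose 3 ∉ Y: no assignment then satisfies all the clues, so 3 ∈ Y.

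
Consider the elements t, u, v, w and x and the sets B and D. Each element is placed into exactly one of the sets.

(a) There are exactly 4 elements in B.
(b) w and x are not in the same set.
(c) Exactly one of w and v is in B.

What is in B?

B = {t, u, v, x}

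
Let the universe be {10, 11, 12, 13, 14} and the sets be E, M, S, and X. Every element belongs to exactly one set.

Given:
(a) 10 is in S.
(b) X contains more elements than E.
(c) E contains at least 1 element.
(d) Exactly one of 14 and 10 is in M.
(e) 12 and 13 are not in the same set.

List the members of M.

M = {14}

From (a): 10 ∈ S.
(d) (exactly one): 14 ∈ M.
Suppose 11 ∈ M: no assignment then satisfies all the clues, so 11 ∉ M.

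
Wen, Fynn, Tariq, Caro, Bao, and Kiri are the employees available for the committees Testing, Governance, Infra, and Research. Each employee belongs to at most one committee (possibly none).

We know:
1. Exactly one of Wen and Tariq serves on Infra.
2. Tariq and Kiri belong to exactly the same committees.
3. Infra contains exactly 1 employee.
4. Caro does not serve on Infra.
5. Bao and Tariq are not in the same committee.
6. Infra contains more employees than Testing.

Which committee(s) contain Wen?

Wen: Infra

From (4): Caro ∉ Infra.
Suppose Wen ∈ Testing: no assignment then satisfies all the clues, so Wen ∉ Testing.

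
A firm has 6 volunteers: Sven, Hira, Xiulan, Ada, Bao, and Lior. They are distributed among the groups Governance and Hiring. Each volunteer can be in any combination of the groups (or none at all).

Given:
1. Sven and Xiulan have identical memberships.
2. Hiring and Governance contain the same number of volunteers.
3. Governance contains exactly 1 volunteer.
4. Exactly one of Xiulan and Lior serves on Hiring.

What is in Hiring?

Hiring = {Lior}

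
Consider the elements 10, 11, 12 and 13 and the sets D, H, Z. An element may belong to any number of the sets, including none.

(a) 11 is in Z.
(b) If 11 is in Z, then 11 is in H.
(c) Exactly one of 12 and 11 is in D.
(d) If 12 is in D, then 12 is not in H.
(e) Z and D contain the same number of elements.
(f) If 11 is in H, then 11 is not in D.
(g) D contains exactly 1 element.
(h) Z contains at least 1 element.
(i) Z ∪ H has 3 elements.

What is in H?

H = {10, 11, 13}

From (a): 11 ∈ Z.
(b): 11 ∈ H.
(f): 11 ∉ D.
(c) (exactly one): 12 ∈ D.
(d): 12 ∉ H.
(g): D already has 1, so the rest are out.
Suppose 10 ∉ H: no assignment then satisfies all the clues, so 10 ∈ H.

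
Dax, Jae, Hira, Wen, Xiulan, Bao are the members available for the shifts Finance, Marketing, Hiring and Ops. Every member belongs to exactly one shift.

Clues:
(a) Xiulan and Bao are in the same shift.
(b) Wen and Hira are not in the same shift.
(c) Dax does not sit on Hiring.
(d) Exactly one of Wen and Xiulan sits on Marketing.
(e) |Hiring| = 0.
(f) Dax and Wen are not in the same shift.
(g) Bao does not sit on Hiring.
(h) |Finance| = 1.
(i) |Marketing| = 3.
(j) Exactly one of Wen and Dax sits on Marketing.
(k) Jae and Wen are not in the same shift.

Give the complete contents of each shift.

Finance = {Wen}; Marketing = {Bao, Dax, Xiulan}; Hiring = {}; Ops = {Hira, Jae}

From (c): Dax ∉ Hiring.
From (g): Bao ∉ Hiring.
(a): Xiulan matches Bao: Xiulan ∉ Hiring.
(e): Hiring already has 0, so the rest are out.
Suppose Dax ∈ Finance: no assignment then satisfies all the clues, so Dax ∉ Finance.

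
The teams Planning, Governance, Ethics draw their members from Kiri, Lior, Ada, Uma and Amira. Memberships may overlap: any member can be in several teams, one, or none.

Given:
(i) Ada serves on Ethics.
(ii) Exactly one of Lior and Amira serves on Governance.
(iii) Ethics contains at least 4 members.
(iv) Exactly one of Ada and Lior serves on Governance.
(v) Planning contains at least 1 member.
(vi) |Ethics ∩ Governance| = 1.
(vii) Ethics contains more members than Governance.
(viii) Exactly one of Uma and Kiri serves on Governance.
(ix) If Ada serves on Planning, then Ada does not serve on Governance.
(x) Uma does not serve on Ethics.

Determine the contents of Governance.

Governance = {Lior, Uma}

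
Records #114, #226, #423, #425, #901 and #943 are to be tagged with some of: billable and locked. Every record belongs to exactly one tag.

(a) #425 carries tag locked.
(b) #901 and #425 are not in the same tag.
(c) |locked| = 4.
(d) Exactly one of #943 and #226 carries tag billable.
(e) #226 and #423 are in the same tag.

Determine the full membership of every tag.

billable = {#901, #943}; locked = {#114, #226, #423, #425}

From (a): #425 ∈ locked.
(b): #901 ∉ locked.
Only one tag left: #901 ∈ billable.
Suppose #114 ∈ billable: no assignment then satisfies all the clues, so #114 ∉ billable.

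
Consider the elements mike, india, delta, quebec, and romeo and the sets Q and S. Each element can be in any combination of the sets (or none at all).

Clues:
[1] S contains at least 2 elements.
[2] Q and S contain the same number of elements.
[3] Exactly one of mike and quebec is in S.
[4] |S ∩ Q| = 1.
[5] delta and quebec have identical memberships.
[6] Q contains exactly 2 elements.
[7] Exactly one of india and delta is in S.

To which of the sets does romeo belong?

romeo: Q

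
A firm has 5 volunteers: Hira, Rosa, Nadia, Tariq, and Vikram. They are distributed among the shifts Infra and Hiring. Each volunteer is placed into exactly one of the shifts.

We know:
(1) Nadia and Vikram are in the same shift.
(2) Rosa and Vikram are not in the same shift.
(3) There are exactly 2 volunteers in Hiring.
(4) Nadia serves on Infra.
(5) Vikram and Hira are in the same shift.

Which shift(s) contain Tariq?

Tariq: Hiring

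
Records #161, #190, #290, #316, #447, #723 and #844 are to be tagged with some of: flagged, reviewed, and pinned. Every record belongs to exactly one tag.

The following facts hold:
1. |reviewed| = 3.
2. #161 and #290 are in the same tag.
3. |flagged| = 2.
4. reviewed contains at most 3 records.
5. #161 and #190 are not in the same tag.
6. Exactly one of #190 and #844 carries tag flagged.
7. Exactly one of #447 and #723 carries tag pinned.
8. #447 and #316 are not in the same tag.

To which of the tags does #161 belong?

#161: reviewed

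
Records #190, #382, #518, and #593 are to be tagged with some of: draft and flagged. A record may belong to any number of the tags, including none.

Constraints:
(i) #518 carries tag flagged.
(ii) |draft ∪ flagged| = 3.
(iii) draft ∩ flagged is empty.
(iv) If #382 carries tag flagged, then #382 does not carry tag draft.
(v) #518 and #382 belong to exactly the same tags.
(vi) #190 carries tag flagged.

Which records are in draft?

From (i): #518 ∈ flagged.
From (vi): #190 ∈ flagged.
(iii) (disjoint): #190 ∉ draft.
(iii) (disjoint): #518 ∉ draft.
(v): #382 matches #518: #382 ∉ draft.
(v): #382 matches #518: #382 ∈ flagged.
Suppose #593 ∈ draft: no assignment then satisfies all the clues, so #593 ∉ draft.

draft = {}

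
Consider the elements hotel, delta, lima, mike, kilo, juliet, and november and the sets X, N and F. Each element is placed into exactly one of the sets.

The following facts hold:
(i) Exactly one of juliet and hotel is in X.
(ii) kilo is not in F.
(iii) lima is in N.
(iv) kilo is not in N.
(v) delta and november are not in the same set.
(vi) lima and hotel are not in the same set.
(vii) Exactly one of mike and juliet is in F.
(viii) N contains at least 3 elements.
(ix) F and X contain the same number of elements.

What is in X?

From (ii): kilo ∉ F.
From (iii): lima ∈ N.
From (iv): kilo ∉ N.
(vi): hotel ∉ N.
Only one set left: kilo ∈ X.
Suppose hotel ∉ X: no assignment then satisfies all the clues, so hotel ∈ X.

X = {hotel, kilo}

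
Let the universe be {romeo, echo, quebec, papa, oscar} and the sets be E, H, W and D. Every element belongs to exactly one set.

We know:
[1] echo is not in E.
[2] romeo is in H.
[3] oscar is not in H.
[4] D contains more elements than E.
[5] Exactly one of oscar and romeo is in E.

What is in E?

From (1): echo ∉ E.
From (2): romeo ∈ H.
From (3): oscar ∉ H.
(5) (exactly one): oscar ∈ E.
Suppose quebec ∈ E: no assignment then satisfies all the clues, so quebec ∉ E.

E = {oscar}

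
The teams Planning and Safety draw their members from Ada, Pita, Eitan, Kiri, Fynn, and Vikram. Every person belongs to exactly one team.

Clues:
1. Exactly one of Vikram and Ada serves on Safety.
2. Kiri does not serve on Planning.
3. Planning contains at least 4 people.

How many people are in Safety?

2

From (2): Kiri ∉ Planning.
Only one team left: Kiri ∈ Safety.
Suppose Pita ∉ Planning: no assignment then satisfies all the clues, so Pita ∈ Planning.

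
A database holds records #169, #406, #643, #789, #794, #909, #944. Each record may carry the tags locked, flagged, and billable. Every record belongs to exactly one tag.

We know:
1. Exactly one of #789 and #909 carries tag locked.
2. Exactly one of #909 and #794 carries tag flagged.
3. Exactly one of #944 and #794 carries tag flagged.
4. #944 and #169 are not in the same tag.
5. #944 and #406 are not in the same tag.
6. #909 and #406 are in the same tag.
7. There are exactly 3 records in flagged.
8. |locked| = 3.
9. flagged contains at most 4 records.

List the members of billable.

billable = {#944}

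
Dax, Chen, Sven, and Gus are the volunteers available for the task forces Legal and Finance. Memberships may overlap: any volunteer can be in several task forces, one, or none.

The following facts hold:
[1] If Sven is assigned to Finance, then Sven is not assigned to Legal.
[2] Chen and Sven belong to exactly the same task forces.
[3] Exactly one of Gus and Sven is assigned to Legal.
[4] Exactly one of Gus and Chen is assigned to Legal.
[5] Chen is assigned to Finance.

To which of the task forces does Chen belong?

Chen: Finance

From (5): Chen ∈ Finance.
(2): Sven matches Chen: Sven ∈ Finance.
(1): Sven ∉ Legal.
(2): Chen matches Sven: Chen ∉ Legal.
(3) (exactly one): Gus ∈ Legal.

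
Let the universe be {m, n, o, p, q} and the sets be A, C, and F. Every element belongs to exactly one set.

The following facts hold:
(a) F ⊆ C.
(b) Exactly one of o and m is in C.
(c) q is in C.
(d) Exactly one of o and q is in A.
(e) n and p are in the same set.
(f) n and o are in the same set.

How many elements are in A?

From (c): q ∈ C.
(d) (exactly one): o ∈ A.
(f): n matches o: n ∈ A.
(b) (exactly one): m ∈ C.
(e): p matches n: p ∈ A.

3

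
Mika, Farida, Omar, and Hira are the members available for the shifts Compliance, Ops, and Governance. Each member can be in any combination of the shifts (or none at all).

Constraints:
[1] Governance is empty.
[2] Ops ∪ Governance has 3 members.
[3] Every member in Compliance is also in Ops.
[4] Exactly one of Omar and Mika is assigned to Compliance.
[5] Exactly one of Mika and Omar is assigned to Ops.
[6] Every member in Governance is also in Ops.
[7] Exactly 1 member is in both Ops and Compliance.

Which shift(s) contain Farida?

Farida: Ops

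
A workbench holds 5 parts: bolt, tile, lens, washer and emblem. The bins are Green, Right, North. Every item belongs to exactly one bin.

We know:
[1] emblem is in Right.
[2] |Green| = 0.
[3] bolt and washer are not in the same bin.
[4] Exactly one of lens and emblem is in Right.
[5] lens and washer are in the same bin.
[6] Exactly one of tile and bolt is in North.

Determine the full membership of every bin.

From (1): emblem ∈ Right.
(2): Green already has 0, so the rest are out.
(4) (exactly one): lens ∉ Right.
(5): washer matches lens: washer ∉ Right.
Only one bin left: lens ∈ North.
Only one bin left: washer ∈ North.
(3): bolt ∉ North.
(6) (exactly one): tile ∈ North.
Only one bin left: bolt ∈ Right.

Green = {}; Right = {bolt, emblem}; North = {lens, tile, washer}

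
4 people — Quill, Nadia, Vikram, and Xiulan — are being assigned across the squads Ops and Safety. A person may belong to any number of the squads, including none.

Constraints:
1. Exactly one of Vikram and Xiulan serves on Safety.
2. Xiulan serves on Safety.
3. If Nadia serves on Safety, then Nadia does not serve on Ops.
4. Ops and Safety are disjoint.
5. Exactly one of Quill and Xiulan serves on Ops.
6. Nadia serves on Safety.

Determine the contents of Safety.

Safety = {Nadia, Xiulan}

From (2): Xiulan ∈ Safety.
From (6): Nadia ∈ Safety.
(1) (exactly one): Vikram ∉ Safety.
(3): Nadia ∉ Ops.
(4) (disjoint): Xiulan ∉ Ops.
(5) (exactly one): Quill ∈ Ops.
(4) (disjoint): Quill ∉ Safety.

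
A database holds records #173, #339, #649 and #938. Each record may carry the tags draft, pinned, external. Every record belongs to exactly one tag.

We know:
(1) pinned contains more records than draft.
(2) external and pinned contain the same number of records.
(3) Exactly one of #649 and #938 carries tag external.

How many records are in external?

2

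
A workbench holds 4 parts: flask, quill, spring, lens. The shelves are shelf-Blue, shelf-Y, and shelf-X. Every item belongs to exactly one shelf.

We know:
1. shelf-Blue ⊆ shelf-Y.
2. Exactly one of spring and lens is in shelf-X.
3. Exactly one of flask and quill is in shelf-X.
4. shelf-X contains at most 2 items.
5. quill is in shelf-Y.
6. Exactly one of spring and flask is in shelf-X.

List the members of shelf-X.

shelf-X = {flask, lens}

From (5): quill ∈ shelf-Y.
(3) (exactly one): flask ∈ shelf-X.
(6) (exactly one): spring ∉ shelf-X.
(2) (exactly one): lens ∈ shelf-X.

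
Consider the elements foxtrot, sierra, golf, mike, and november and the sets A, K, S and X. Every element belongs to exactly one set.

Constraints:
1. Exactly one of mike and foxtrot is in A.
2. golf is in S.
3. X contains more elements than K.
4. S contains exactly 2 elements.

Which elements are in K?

K = {}

From (2): golf ∈ S.
Suppose foxtrot ∈ K: no assignment then satisfies all the clues, so foxtrot ∉ K.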